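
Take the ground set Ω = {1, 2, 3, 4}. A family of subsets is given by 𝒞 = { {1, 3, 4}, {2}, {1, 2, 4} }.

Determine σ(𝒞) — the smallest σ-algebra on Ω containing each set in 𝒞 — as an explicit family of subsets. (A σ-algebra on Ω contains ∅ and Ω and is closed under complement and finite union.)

σ(𝒞) = { ∅, {2}, {3}, {1, 4}, {2, 3}, {1, 2, 4}, {1, 3, 4}, Ω }

Working:
Seed the family with 𝒞 together with ∅ and Ω: { ∅, {2}, {1, 2, 4}, {1, 3, 4}, Ω }.
Step 1: +1 →
  {3}  = complement {1, 2, 4}
Step 2: 1 new —
  {2, 3}  = {3} ∪ {2}
Step 3 adds 1:
  {1, 4}  = complement {2, 3}
Step 4 adds nothing — fixpoint reached.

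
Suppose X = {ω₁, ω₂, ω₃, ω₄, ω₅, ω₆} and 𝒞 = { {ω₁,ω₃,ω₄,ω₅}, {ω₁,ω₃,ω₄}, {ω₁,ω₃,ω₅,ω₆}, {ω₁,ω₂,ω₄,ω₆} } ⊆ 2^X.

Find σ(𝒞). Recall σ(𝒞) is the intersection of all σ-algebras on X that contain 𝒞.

Start: 𝒞 ∪ {∅, X} = { {}, {ω₁,ω₃,ω₄}, {ω₁,ω₂,ω₄,ω₆}, {ω₁,ω₃,ω₄,ω₅}, {ω₁,ω₃,ω₅,ω₆}, X }.
Round 1: 6 new —
  {ω₂,ω₄}  = ᶜ of {ω₁,ω₃,ω₅,ω₆}
  {ω₂,ω₆}  = ᶜ of {ω₁,ω₃,ω₄,ω₅}
  {ω₃,ω₅}  = ᶜ of {ω₁,ω₂,ω₄,ω₆}
  {ω₂,ω₅,ω₆}  = ᶜ of {ω₁,ω₃,ω₄}
  {ω₁,ω₂,ω₃,ω₄,ω₆}  = {ω₁,ω₃,ω₄} ∪ {ω₁,ω₂,ω₄,ω₆}
  {ω₁,ω₃,ω₄,ω₅,ω₆}  = {ω₁,ω₃,ω₅,ω₆} ∪ {ω₁,ω₃,ω₄}
  — 12 sets.
Round 2 adds 10:
  {ω₂}  = ᶜ of {ω₁,ω₃,ω₄,ω₅,ω₆}
  {ω₅}  = ᶜ of {ω₁,ω₂,ω₃,ω₄,ω₆}
  {ω₂,ω₄,ω₆}  = {ω₂,ω₆} ∪ {ω₂,ω₄}
  {ω₁,ω₂,ω₃,ω₄}  = {ω₁,ω₃,ω₄} ∪ {ω₂,ω₄}
  {ω₂,ω₃,ω₄,ω₅}  = {ω₃,ω₅} ∪ {ω₂,ω₄}
  {ω₂,ω₃,ω₅,ω₆}  = {ω₂,ω₆} ∪ {ω₃,ω₅}
  {ω₂,ω₄,ω₅,ω₆}  = {ω₂,ω₅,ω₆} ∪ {ω₂,ω₄}
  {ω₁,ω₂,ω₃,ω₄,ω₅}  = {ω₁,ω₃,ω₄,ω₅} ∪ {ω₂,ω₄}
  {ω₁,ω₂,ω₃,ω₅,ω₆}  = {ω₁,ω₃,ω₅,ω₆} ∪ {ω₂,ω₆}
  {ω₁,ω₂,ω₄,ω₅,ω₆}  = {ω₁,ω₂,ω₄,ω₆} ∪ {ω₂,ω₅,ω₆}
  — 22 sets.
Round 3: 12 new —
  {ω₃}  = ᶜ of {ω₁,ω₂,ω₄,ω₅,ω₆}
  {ω₄}  = ᶜ of {ω₁,ω₂,ω₃,ω₅,ω₆}
  {ω₆}  = ᶜ of {ω₁,ω₂,ω₃,ω₄,ω₅}
  {ω₁,ω₃}  = ᶜ of {ω₂,ω₄,ω₅,ω₆}
  {ω₁,ω₄}  = ᶜ of {ω₂,ω₃,ω₅,ω₆}
  {ω₁,ω₆}  = ᶜ of {ω₂,ω₃,ω₄,ω₅}
  {ω₂,ω₅}  = {ω₂} ∪ {ω₅}
  {ω₅,ω₆}  = ᶜ of {ω₁,ω₂,ω₃,ω₄}
  {ω₁,ω₃,ω₅}  = ᶜ of {ω₂,ω₄,ω₆}
  {ω₂,ω₃,ω₅}  = {ω₂} ∪ {ω₃,ω₅}
  {ω₂,ω₄,ω₅}  = {ω₂,ω₄} ∪ {ω₅}
  {ω₂,ω₃,ω₄,ω₅,ω₆}  = {ω₂,ω₄,ω₆} ∪ {ω₃,ω₅}
  — 34 sets.
Round 4 (25 new):
  {ω₁}  = ᶜ of {ω₂,ω₃,ω₄,ω₅,ω₆}
  {ω₂,ω₃}  = {ω₂} ∪ {ω₃}
  {ω₃,ω₄}  = {ω₃} ∪ {ω₄}
  {ω₃,ω₆}  = {ω₆} ∪ {ω₃}
  {ω₄,ω₅}  = {ω₅} ∪ {ω₄}
  {ω₄,ω₆}  = {ω₆} ∪ {ω₄}
  {ω₁,ω₂,ω₃}  = {ω₂} ∪ {ω₁,ω₃}
  {ω₁,ω₂,ω₄}  = {ω₂} ∪ {ω₁,ω₄}
  {ω₁,ω₂,ω₆}  = {ω₁,ω₆} ∪ {ω₂}
  {ω₁,ω₃,ω₆}  = ᶜ of {ω₂,ω₄,ω₅}
  {ω₁,ω₄,ω₅}  = {ω₅} ∪ {ω₁,ω₄}
  {ω₁,ω₄,ω₆}  = ᶜ of {ω₂,ω₃,ω₅}
  {ω₁,ω₅,ω₆}  = {ω₅,ω₆} ∪ {ω₁,ω₆}
  {ω₂,ω₃,ω₄}  = {ω₃} ∪ {ω₂,ω₄}
  {ω₂,ω₃,ω₆}  = {ω₂,ω₆} ∪ {ω₃}
  {ω₃,ω₄,ω₅}  = {ω₄} ∪ {ω₃,ω₅}
  {ω₃,ω₅,ω₆}  = {ω₅,ω₆} ∪ {ω₃}
  {ω₄,ω₅,ω₆}  = {ω₅,ω₆} ∪ {ω₄}
  {ω₁,ω₂,ω₃,ω₅}  = {ω₂,ω₅} ∪ {ω₁,ω₃,ω₅}
  {ω₁,ω₂,ω₃,ω₆}  = {ω₂,ω₆} ∪ {ω₁,ω₃}
  {ω₁,ω₂,ω₄,ω₅}  = {ω₂,ω₅} ∪ {ω₁,ω₄}
  {ω₁,ω₂,ω₅,ω₆}  = {ω₂,ω₅} ∪ {ω₁,ω₆}
  {ω₁,ω₃,ω₄,ω₆}  = ᶜ of {ω₂,ω₅}
  {ω₁,ω₄,ω₅,ω₆}  = {ω₅,ω₆} ∪ {ω₁,ω₄}
  {ω₂,ω₃,ω₄,ω₆}  = {ω₂,ω₄,ω₆} ∪ {ω₃}
  — 59 sets.
Round 5. New:
  {ω₁,ω₂}  = {ω₂} ∪ {ω₁}
  {ω₁,ω₅}  = ᶜ of {ω₂,ω₃,ω₄,ω₆}
  {ω₁,ω₂,ω₅}  = {ω₂,ω₅} ∪ {ω₁}
  {ω₃,ω₄,ω₆}  = {ω₃,ω₄} ∪ {ω₄,ω₆}
  {ω₃,ω₄,ω₅,ω₆}  = {ω₃,ω₄,ω₅} ∪ {ω₅,ω₆}
  — 64 sets.
Round 6: already closed under ᶜ and ∪.

σ(𝒞) = { {}, {ω₁}, {ω₂}, {ω₃}, {ω₄}, {ω₅}, {ω₆}, {ω₁,ω₂}, {ω₁,ω₃}, {ω₁,ω₄}, {ω₁,ω₅}, {ω₁,ω₆}, {ω₂,ω₃}, {ω₂,ω₄}, {ω₂,ω₅}, {ω₂,ω₆}, {ω₃,ω₄}, {ω₃,ω₅}, {ω₃,ω₆}, {ω₄,ω₅}, {ω₄,ω₆}, {ω₅,ω₆}, {ω₁,ω₂,ω₃}, {ω₁,ω₂,ω₄}, {ω₁,ω₂,ω₅}, {ω₁,ω₂,ω₆}, {ω₁,ω₃,ω₄}, {ω₁,ω₃,ω₅}, {ω₁,ω₃,ω₆}, {ω₁,ω₄,ω₅}, {ω₁,ω₄,ω₆}, {ω₁,ω₅,ω₆}, {ω₂,ω₃,ω₄}, {ω₂,ω₃,ω₅}, {ω₂,ω₃,ω₆}, {ω₂,ω₄,ω₅}, {ω₂,ω₄,ω₆}, {ω₂,ω₅,ω₆}, {ω₃,ω₄,ω₅}, {ω₃,ω₄,ω₆}, {ω₃,ω₅,ω₆}, {ω₄,ω₅,ω₆}, {ω₁,ω₂,ω₃,ω₄}, {ω₁,ω₂,ω₃,ω₅}, {ω₁,ω₂,ω₃,ω₆}, {ω₁,ω₂,ω₄,ω₅}, {ω₁,ω₂,ω₄,ω₆}, {ω₁,ω₂,ω₅,ω₆}, {ω₁,ω₃,ω₄,ω₅}, {ω₁,ω₃,ω₄,ω₆}, {ω₁,ω₃,ω₅,ω₆}, {ω₁,ω₄,ω₅,ω₆}, {ω₂,ω₃,ω₄,ω₅}, {ω₂,ω₃,ω₄,ω₆}, {ω₂,ω₃,ω₅,ω₆}, {ω₂,ω₄,ω₅,ω₆}, {ω₃,ω₄,ω₅,ω₆}, {ω₁,ω₂,ω₃,ω₄,ω₅}, {ω₁,ω₂,ω₃,ω₄,ω₆}, {ω₁,ω₂,ω₃,ω₅,ω₆}, {ω₁,ω₂,ω₄,ω₅,ω₆}, {ω₁,ω₃,ω₄,ω₅,ω₆}, {ω₂,ω₃,ω₄,ω₅,ω₆}, X }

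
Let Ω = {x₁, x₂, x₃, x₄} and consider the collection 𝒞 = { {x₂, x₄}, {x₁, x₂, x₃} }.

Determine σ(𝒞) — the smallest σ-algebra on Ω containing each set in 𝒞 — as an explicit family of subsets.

|σ(𝒞)| = 8.  σ(𝒞) = { {}, {x₂}, {x₄}, {x₁, x₃}, {x₂, x₄}, {x₁, x₂, x₃}, {x₁, x₃, x₄}, Ω }

Check:
Take S₀ = 𝒞 ∪ {∅, Ω} = { {}, {x₂, x₄}, {x₁, x₂, x₃}, Ω }.
Pass 1: 2 new —
  {x₄}  = {x₁, x₂, x₃}ᶜ
  {x₁, x₃}  = {x₂, x₄}ᶜ
  (now 6)
Pass 2 adds 1:
  {x₁, x₃, x₄}  = {x₁, x₃} ∪ {x₄}
  (now 7)
Pass 3: +1 →
  {x₂}  = {x₁, x₃, x₄}ᶜ
  (now 8)
After Pass 4 the family is unchanged; done.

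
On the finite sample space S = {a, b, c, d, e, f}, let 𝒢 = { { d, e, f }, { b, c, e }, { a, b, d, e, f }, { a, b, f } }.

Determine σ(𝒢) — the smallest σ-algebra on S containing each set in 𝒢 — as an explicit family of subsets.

Initial family (6 sets): { ∅, { a, b, f }, { b, c, e }, { d, e, f }, { a, b, d, e, f }, S }.
Step 1: +6 →
  { c }  = S∖{ a, b, d, e, f }
  { a, b, c }  = S∖{ d, e, f }
  { a, d, f }  = S∖{ b, c, e }
  { c, d, e }  = S∖{ a, b, f }
  { a, b, c, e, f }  = { b, c, e } ∪ { a, b, f }
  { b, c, d, e, f }  = { b, c, e } ∪ { d, e, f }
  |family| = 12
Step 2 (12 new):
  { a }  = S∖{ b, c, d, e, f }
  { d }  = S∖{ a, b, c, e, f }
  { a, b, c, e }  = { a, b, c } ∪ { b, c, e }
  { a, b, c, f }  = { a, b, c } ∪ { a, b, f }
  { a, b, d, f }  = { a, d, f } ∪ { a, b, f }
  { a, c, d, f }  = { a, d, f } ∪ { c }
  { a, d, e, f }  = { a, d, f } ∪ { d, e, f }
  { b, c, d, e }  = { c, d, e } ∪ { b, c, e }
  { c, d, e, f }  = { c, d, e } ∪ { d, e, f }
  { a, b, c, d, e }  = { c, d, e } ∪ { a, b, c }
  { a, b, c, d, f }  = { a, b, c } ∪ { a, d, f }
  { a, c, d, e, f }  = { c, d, e } ∪ { a, d, f }
  |family| = 24
Step 3: 15 new —
  { b }  = S∖{ a, c, d, e, f }
  { e }  = S∖{ a, b, c, d, f }
  { f }  = S∖{ a, b, c, d, e }
  { a, b }  = S∖{ c, d, e, f }
  { a, c }  = { c } ∪ { a }
  { a, d }  = { d } ∪ { a }
  { a, f }  = S∖{ b, c, d, e }
  { b, c }  = S∖{ a, d, e, f }
  { b, e }  = S∖{ a, c, d, f }
  { c, d }  = { c } ∪ { d }
  { c, e }  = S∖{ a, b, d, f }
  { d, e }  = S∖{ a, b, c, f }
  { d, f }  = S∖{ a, b, c, e }
  { a, b, c, d }  = { a, b, c } ∪ { d }
  { a, c, d, e }  = { c, d, e } ∪ { a }
  |family| = 39
Step 4. New:
  { a, e }  = { a } ∪ { e }
  { b, d }  = { b } ∪ { d }
  { b, f }  = S∖{ a, c, d, e }
  { c, f }  = { c } ∪ { f }
  { e, f }  = S∖{ a, b, c, d }
  { a, b, d }  = { b } ∪ { a, d }
  { a, b, e }  = { a, b } ∪ { b, e }
  { a, c, d }  = { c, d } ∪ { a, c }
  { a, c, e }  = { a, c } ∪ { c, e }
  { a, c, f }  = { a, f } ∪ { a, c }
  { a, d, e }  = { d, e } ∪ { a }
  { a, e, f }  = { a, f } ∪ { e }
  { b, c, d }  = { c, d } ∪ { b }
  { b, c, f }  = { b, c } ∪ { f }
  { b, d, e }  = { b } ∪ { d, e }
  { b, d, f }  = { b } ∪ { d, f }
  { b, e, f }  = { b, e } ∪ { f }
  { c, d, f }  = { c, d } ∪ { d, f }
  { c, e, f }  = { c, e } ∪ { f }
  { a, b, d, e }  = { d, e } ∪ { a, b }
  { a, b, e, f }  = S∖{ c, d }
  { a, c, e, f }  = { a, f } ∪ { c, e }
  { b, c, d, f }  = { b, c } ∪ { d, f }
  { b, c, e, f }  = S∖{ a, d }
  { b, d, e, f }  = S∖{ a, c }
  |family| = 64
Step 5: no new sets; the family is a σ-algebra.

Hence σ(𝒢) has 64 members: { ∅, { a }, { b }, { c }, { d }, { e }, { f }, { a, b }, { a, c }, { a, d }, { a, e }, { a, f }, { b, c }, { b, d }, { b, e }, { b, f }, { c, d }, { c, e }, { c, f }, { d, e }, { d, f }, { e, f }, { a, b, c }, { a, b, d }, { a, b, e }, { a, b, f }, { a, c, d }, { a, c, e }, { a, c, f }, { a, d, e }, { a, d, f }, { a, e, f }, { b, c, d }, { b, c, e }, { b, c, f }, { b, d, e }, { b, d, f }, { b, e, f }, { c, d, e }, { c, d, f }, { c, e, f }, { d, e, f }, { a, b, c, d }, { a, b, c, e }, { a, b, c, f }, { a, b, d, e }, { a, b, d, f }, { a, b, e, f }, { a, c, d, e }, { a, c, d, f }, { a, c, e, f }, { a, d, e, f }, { b, c, d, e }, { b, c, d, f }, { b, c, e, f }, { b, d, e, f }, { c, d, e, f }, { a, b, c, d, e }, { a, b, c, d, f }, { a, b, c, e, f }, { a, b, d, e, f }, { a, c, d, e, f }, { b, c, d, e, f }, S }.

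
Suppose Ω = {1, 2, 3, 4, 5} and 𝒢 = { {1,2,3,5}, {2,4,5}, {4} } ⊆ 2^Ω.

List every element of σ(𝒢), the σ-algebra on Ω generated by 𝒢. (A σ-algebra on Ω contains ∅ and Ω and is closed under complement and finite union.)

Take S₀ = 𝒢 ∪ {∅, Ω} = { {}, {4}, {2,4,5}, {1,2,3,5}, Ω }.
Pass 1 (1 new):
  {1,3}  = complement {2,4,5}
  [6 total]
Pass 2: +1 →
  {1,3,4}  = {4} ∪ {1,3}
  [7 total]
Pass 3. New:
  {2,5}  = complement {1,3,4}
  [8 total]
Pass 4: closed — nothing new.

Hence σ(𝒢) has 8 members: { {}, {4}, {1,3}, {2,5}, {1,3,4}, {2,4,5}, {1,2,3,5}, Ω }.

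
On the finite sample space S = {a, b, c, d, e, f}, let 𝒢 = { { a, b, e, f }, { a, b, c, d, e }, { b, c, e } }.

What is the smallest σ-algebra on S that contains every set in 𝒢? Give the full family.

Start: 𝒢 ∪ {∅, S} = { {  }, { b, c, e }, { a, b, e, f }, { a, b, c, d, e }, S }.
Step 1: +4 →
  { f }  = S∖{ a, b, c, d, e }
  { c, d }  = S∖{ a, b, e, f }
  { a, d, f }  = S∖{ b, c, e }
  { a, b, c, e, f }  = { b, c, e } ∪ { a, b, e, f }
Step 2: +6 →
  { d }  = S∖{ a, b, c, e, f }
  { c, d, f }  = { c, d } ∪ { f }
  { a, c, d, f }  = { c, d } ∪ { a, d, f }
  { b, c, d, e }  = { c, d } ∪ { b, c, e }
  { b, c, e, f }  = { f } ∪ { b, c, e }
  { a, b, d, e, f }  = { a, d, f } ∪ { a, b, e, f }
Step 3. New:
  { c }  = S∖{ a, b, d, e, f }
  { a, d }  = S∖{ b, c, e, f }
  { a, f }  = S∖{ b, c, d, e }
  { b, e }  = S∖{ a, c, d, f }
  { d, f }  = { d } ∪ { f }
  { a, b, e }  = S∖{ c, d, f }
  { b, c, d, e, f }  = { c, d } ∪ { b, c, e, f }
Step 4 adds 9:
  { a }  = S∖{ b, c, d, e, f }
  { c, f }  = { f } ∪ { c }
  { a, c, d }  = { c, d } ∪ { a, d }
  { a, c, f }  = { a, f } ∪ { c }
  { b, d, e }  = { b, e } ∪ { d }
  { b, e, f }  = { b, e } ∪ { f }
  { a, b, c, e }  = S∖{ d, f }
  { a, b, d, e }  = { b, e } ∪ { a, d }
  { b, d, e, f }  = { b, e } ∪ { d, f }
Step 5 (1 new):
  { a, c }  = S∖{ b, d, e, f }
Step 6: no new sets; the family is a σ-algebra.

Hence σ(𝒢) has 32 members: { {  }, { a }, { c }, { d }, { f }, { a, c }, { a, d }, { a, f }, { b, e }, { c, d }, { c, f }, { d, f }, { a, b, e }, { a, c, d }, { a, c, f }, { a, d, f }, { b, c, e }, { b, d, e }, { b, e, f }, { c, d, f }, { a, b, c, e }, { a, b, d, e }, { a, b, e, f }, { a, c, d, f }, { b, c, d, e }, { b, c, e, f }, { b, d, e, f }, { a, b, c, d, e }, { a, b, c, e, f }, { a, b, d, e, f }, { b, c, d, e, f }, S }.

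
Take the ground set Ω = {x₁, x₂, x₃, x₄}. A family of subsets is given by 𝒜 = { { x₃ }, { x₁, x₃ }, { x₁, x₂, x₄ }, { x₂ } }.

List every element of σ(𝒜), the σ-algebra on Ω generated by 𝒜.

|σ(𝒜)| = 16.  σ(𝒜) = { ∅, { x₁ }, { x₂ }, { x₃ }, { x₄ }, { x₁, x₂ }, { x₁, x₃ }, { x₁, x₄ }, { x₂, x₃ }, { x₂, x₄ }, { x₃, x₄ }, { x₁, x₂, x₃ }, { x₁, x₂, x₄ }, { x₁, x₃, x₄ }, { x₂, x₃, x₄ }, Ω }

Check:
Start: 𝒜 ∪ {∅, Ω} = { ∅, { x₂ }, { x₃ }, { x₁, x₃ }, { x₁, x₂, x₄ }, Ω }.
Round 1 (4 new):
  { x₂, x₃ }  = { x₃ } ∪ { x₂ }
  { x₂, x₄ }  = { x₁, x₃ }ᶜ
  { x₁, x₂, x₃ }  = { x₁, x₃ } ∪ { x₂ }
  { x₁, x₃, x₄ }  = { x₂ }ᶜ
  [10 total]
Round 2 (3 new):
  { x₄ }  = { x₁, x₂, x₃ }ᶜ
  { x₁, x₄ }  = { x₂, x₃ }ᶜ
  { x₂, x₃, x₄ }  = { x₃ } ∪ { x₂, x₄ }
  [13 total]
Round 3: +2 →
  { x₁ }  = { x₂, x₃, x₄ }ᶜ
  { x₃, x₄ }  = { x₃ } ∪ { x₄ }
  [15 total]
Round 4 adds 1:
  { x₁, x₂ }  = { x₃, x₄ }ᶜ
  [16 total]
Round 5: stable.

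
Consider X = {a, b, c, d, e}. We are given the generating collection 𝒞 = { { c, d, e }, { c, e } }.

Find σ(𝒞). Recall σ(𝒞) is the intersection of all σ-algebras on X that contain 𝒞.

Begin from { ∅, { c, e }, { c, d, e }, X } (that is, 𝒞 plus ∅ and X).
Iteration 1 adds 2:
  { a, b }  = X∖{ c, d, e }
  { a, b, d }  = X∖{ c, e }
Iteration 2: 1 new —
  { a, b, c, e }  = { a, b } ∪ { c, e }
Iteration 3 adds 1:
  { d }  = X∖{ a, b, c, e }
Iteration 4: stable.

Therefore σ(𝒞) = { ∅, { d }, { a, b }, { c, e }, { a, b, d }, { c, d, e }, { a, b, c, e }, X } (|σ(𝒞)| = 8).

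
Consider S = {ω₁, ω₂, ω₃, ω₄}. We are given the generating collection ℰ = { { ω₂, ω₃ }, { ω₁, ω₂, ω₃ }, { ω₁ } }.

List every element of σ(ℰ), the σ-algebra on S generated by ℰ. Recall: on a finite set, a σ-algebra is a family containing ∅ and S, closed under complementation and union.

Take S₀ = ℰ ∪ {∅, S} = { {  }, { ω₁ }, { ω₂, ω₃ }, { ω₁, ω₂, ω₃ }, S }.
Pass 1 (3 new):
  { ω₄ }  = S∖{ ω₁, ω₂, ω₃ }
  { ω₁, ω₄ }  = S∖{ ω₂, ω₃ }
  { ω₂, ω₃, ω₄ }  = S∖{ ω₁ }
  (now 8)
Pass 2: no new sets; the family is a σ-algebra.

σ(ℰ) = { {  }, { ω₁ }, { ω₄ }, { ω₁, ω₄ }, { ω₂, ω₃ }, { ω₁, ω₂, ω₃ }, { ω₂, ω₃, ω₄ }, S }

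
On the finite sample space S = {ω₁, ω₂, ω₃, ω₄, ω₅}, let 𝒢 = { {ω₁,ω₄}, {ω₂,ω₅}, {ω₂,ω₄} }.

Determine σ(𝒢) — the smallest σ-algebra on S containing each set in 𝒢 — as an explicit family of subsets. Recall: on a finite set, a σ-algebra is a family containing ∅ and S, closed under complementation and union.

Initial family (5 sets): { {}, {ω₁,ω₄}, {ω₂,ω₄}, {ω₂,ω₅}, S }.
Step 1 adds 6:
  {ω₁,ω₂,ω₄}  = {ω₁,ω₄} ∪ {ω₂,ω₄}
  {ω₁,ω₃,ω₄}  = complement {ω₂,ω₅}
  {ω₁,ω₃,ω₅}  = complement {ω₂,ω₄}
  {ω₂,ω₃,ω₅}  = complement {ω₁,ω₄}
  {ω₂,ω₄,ω₅}  = {ω₂,ω₅} ∪ {ω₂,ω₄}
  {ω₁,ω₂,ω₄,ω₅}  = {ω₂,ω₅} ∪ {ω₁,ω₄}
Step 2: 7 new —
  {ω₃}  = complement {ω₁,ω₂,ω₄,ω₅}
  {ω₁,ω₃}  = complement {ω₂,ω₄,ω₅}
  {ω₃,ω₅}  = complement {ω₁,ω₂,ω₄}
  {ω₁,ω₂,ω₃,ω₄}  = {ω₁,ω₂,ω₄} ∪ {ω₁,ω₃,ω₄}
  {ω₁,ω₂,ω₃,ω₅}  = {ω₂,ω₅} ∪ {ω₁,ω₃,ω₅}
  {ω₁,ω₃,ω₄,ω₅}  = {ω₁,ω₃,ω₅} ∪ {ω₁,ω₃,ω₄}
  {ω₂,ω₃,ω₄,ω₅}  = {ω₂,ω₃,ω₅} ∪ {ω₂,ω₄}
Step 3 adds 5:
  {ω₁}  = complement {ω₂,ω₃,ω₄,ω₅}
  {ω₂}  = complement {ω₁,ω₃,ω₄,ω₅}
  {ω₄}  = complement {ω₁,ω₂,ω₃,ω₅}
  {ω₅}  = complement {ω₁,ω₂,ω₃,ω₄}
  {ω₂,ω₃,ω₄}  = {ω₃} ∪ {ω₂,ω₄}
Step 4: 9 new —
  {ω₁,ω₂}  = {ω₂} ∪ {ω₁}
  {ω₁,ω₅}  = complement {ω₂,ω₃,ω₄}
  {ω₂,ω₃}  = {ω₂} ∪ {ω₃}
  {ω₃,ω₄}  = {ω₃} ∪ {ω₄}
  {ω₄,ω₅}  = {ω₅} ∪ {ω₄}
  {ω₁,ω₂,ω₃}  = {ω₂} ∪ {ω₁,ω₃}
  {ω₁,ω₂,ω₅}  = {ω₂,ω₅} ∪ {ω₁}
  {ω₁,ω₄,ω₅}  = {ω₅} ∪ {ω₁,ω₄}
  {ω₃,ω₄,ω₅}  = {ω₄} ∪ {ω₃,ω₅}
Step 5 adds nothing — fixpoint reached.

|σ(𝒢)| = 32.  σ(𝒢) = { {}, {ω₁}, {ω₂}, {ω₃}, {ω₄}, {ω₅}, {ω₁,ω₂}, {ω₁,ω₃}, {ω₁,ω₄}, {ω₁,ω₅}, {ω₂,ω₃}, {ω₂,ω₄}, {ω₂,ω₅}, {ω₃,ω₄}, {ω₃,ω₅}, {ω₄,ω₅}, {ω₁,ω₂,ω₃}, {ω₁,ω₂,ω₄}, {ω₁,ω₂,ω₅}, {ω₁,ω₃,ω₄}, {ω₁,ω₃,ω₅}, {ω₁,ω₄,ω₅}, {ω₂,ω₃,ω₄}, {ω₂,ω₃,ω₅}, {ω₂,ω₄,ω₅}, {ω₃,ω₄,ω₅}, {ω₁,ω₂,ω₃,ω₄}, {ω₁,ω₂,ω₃,ω₅}, {ω₁,ω₂,ω₄,ω₅}, {ω₁,ω₃,ω₄,ω₅}, {ω₂,ω₃,ω₄,ω₅}, S }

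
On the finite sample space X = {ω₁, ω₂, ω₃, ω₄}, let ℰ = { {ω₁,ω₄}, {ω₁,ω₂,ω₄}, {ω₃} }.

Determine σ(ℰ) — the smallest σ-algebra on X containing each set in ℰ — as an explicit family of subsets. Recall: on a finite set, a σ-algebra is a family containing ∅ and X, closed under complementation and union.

Initial family (5 sets): { {}, {ω₃}, {ω₁,ω₄}, {ω₁,ω₂,ω₄}, X }.
Pass 1 (2 new):
  {ω₂,ω₃}  = {ω₁,ω₄}ᶜ
  {ω₁,ω₃,ω₄}  = {ω₃} ∪ {ω₁,ω₄}
  — 7 sets.
Pass 2 adds 1:
  {ω₂}  = {ω₁,ω₃,ω₄}ᶜ
  — 8 sets.
Pass 3: closed — nothing new.

|σ(ℰ)| = 8.  σ(ℰ) = { {}, {ω₂}, {ω₃}, {ω₁,ω₄}, {ω₂,ω₃}, {ω₁,ω₂,ω₄}, {ω₁,ω₃,ω₄}, X }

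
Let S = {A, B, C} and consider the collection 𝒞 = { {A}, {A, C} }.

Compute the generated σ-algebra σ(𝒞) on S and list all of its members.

|σ(𝒞)| = 8.  σ(𝒞) = { {}, {A}, {B}, {C}, {A, B}, {A, C}, {B, C}, S }

Derivation:
Start: 𝒞 ∪ {∅, S} = { {}, {A}, {A, C}, S }.
Round 1 adds 2:
  {B}  = S∖{A, C}
  {B, C}  = S∖{A}
  [6 total]
Round 2 (1 new):
  {A, B}  = {B} ∪ {A}
  [7 total]
Round 3: +1 →
  {C}  = S∖{A, B}
  [8 total]
Round 4: no new sets; the family is a σ-algebra.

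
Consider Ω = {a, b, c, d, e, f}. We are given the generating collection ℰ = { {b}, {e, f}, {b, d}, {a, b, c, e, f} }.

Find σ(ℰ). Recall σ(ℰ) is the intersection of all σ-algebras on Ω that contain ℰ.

Take S₀ = ℰ ∪ {∅, Ω} = { ∅, {b}, {b, d}, {e, f}, {a, b, c, e, f}, Ω }.
Iteration 1 (6 new):
  {d}  = Ω∖{a, b, c, e, f}
  {b, e, f}  = {e, f} ∪ {b}
  {a, b, c, d}  = Ω∖{e, f}
  {a, c, e, f}  = Ω∖{b, d}
  {b, d, e, f}  = {e, f} ∪ {b, d}
  {a, c, d, e, f}  = Ω∖{b}
  (now 12)
Iteration 2 adds 3:
  {a, c}  = Ω∖{b, d, e, f}
  {a, c, d}  = Ω∖{b, e, f}
  {d, e, f}  = {e, f} ∪ {d}
  (now 15)
Iteration 3 (1 new):
  {a, b, c}  = Ω∖{d, e, f}
  (now 16)
Iteration 4: no new sets; the family is a σ-algebra.

Hence σ(ℰ) has 16 members: { ∅, {b}, {d}, {a, c}, {b, d}, {e, f}, {a, b, c}, {a, c, d}, {b, e, f}, {d, e, f}, {a, b, c, d}, {a, c, e, f}, {b, d, e, f}, {a, b, c, e, f}, {a, c, d, e, f}, Ω }.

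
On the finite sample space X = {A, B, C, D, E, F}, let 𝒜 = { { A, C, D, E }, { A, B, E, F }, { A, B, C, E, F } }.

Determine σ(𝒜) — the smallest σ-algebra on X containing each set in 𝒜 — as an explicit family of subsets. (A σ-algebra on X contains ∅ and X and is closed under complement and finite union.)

Answer: σ(𝒜) = { ∅, { C }, { D }, { A, E }, { B, F }, { C, D }, { A, C, E }, { A, D, E }, { B, C, F }, { B, D, F }, { A, B, E, F }, { A, C, D, E }, { B, C, D, F }, { A, B, C, E, F }, { A, B, D, E, F }, X }

Trace:
Seed the family with 𝒜 together with ∅ and X: { ∅, { A, B, E, F }, { A, C, D, E }, { A, B, C, E, F }, X }.
Round 1: 3 new —
  { D }  = ᶜ of { A, B, C, E, F }
  { B, F }  = ᶜ of { A, C, D, E }
  { C, D }  = ᶜ of { A, B, E, F }
  [8 total]
Round 2: +3 →
  { B, D, F }  = { D } ∪ { B, F }
  { B, C, D, F }  = { B, F } ∪ { C, D }
  { A, B, D, E, F }  = { D } ∪ { A, B, E, F }
  [11 total]
Round 3: 3 new —
  { C }  = ᶜ of { A, B, D, E, F }
  { A, E }  = ᶜ of { B, C, D, F }
  { A, C, E }  = ᶜ of { B, D, F }
  [14 total]
Round 4 (2 new):
  { A, D, E }  = { A, E } ∪ { D }
  { B, C, F }  = { C } ∪ { B, F }
  [16 total]
Round 5: closed — nothing new.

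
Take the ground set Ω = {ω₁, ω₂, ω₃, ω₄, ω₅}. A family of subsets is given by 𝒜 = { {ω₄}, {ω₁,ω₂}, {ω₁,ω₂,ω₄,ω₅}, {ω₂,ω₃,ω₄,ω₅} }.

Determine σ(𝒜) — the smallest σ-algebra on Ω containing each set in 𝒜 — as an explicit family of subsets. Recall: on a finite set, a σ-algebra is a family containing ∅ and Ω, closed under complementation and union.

Initial family (6 sets): { {}, {ω₄}, {ω₁,ω₂}, {ω₁,ω₂,ω₄,ω₅}, {ω₂,ω₃,ω₄,ω₅}, Ω }.
Pass 1 (5 new):
  {ω₁}  = complement {ω₂,ω₃,ω₄,ω₅}
  {ω₃}  = complement {ω₁,ω₂,ω₄,ω₅}
  {ω₁,ω₂,ω₄}  = {ω₁,ω₂} ∪ {ω₄}
  {ω₃,ω₄,ω₅}  = complement {ω₁,ω₂}
  {ω₁,ω₂,ω₃,ω₅}  = complement {ω₄}
Pass 2. New:
  {ω₁,ω₃}  = {ω₃} ∪ {ω₁}
  {ω₁,ω₄}  = {ω₄} ∪ {ω₁}
  {ω₃,ω₄}  = {ω₃} ∪ {ω₄}
  {ω₃,ω₅}  = complement {ω₁,ω₂,ω₄}
  {ω₁,ω₂,ω₃}  = {ω₁,ω₂} ∪ {ω₃}
  {ω₁,ω₂,ω₃,ω₄}  = {ω₁,ω₂,ω₄} ∪ {ω₃}
  {ω₁,ω₃,ω₄,ω₅}  = {ω₃,ω₄,ω₅} ∪ {ω₁}
Pass 3: 8 new —
  {ω₂}  = complement {ω₁,ω₃,ω₄,ω₅}
  {ω₅}  = complement {ω₁,ω₂,ω₃,ω₄}
  {ω₄,ω₅}  = complement {ω₁,ω₂,ω₃}
  {ω₁,ω₂,ω₅}  = complement {ω₃,ω₄}
  {ω₁,ω₃,ω₄}  = {ω₃} ∪ {ω₁,ω₄}
  {ω₁,ω₃,ω₅}  = {ω₁,ω₃} ∪ {ω₃,ω₅}
  {ω₂,ω₃,ω₅}  = complement {ω₁,ω₄}
  {ω₂,ω₄,ω₅}  = complement {ω₁,ω₃}
Pass 4: 6 new —
  {ω₁,ω₅}  = {ω₅} ∪ {ω₁}
  {ω₂,ω₃}  = {ω₂} ∪ {ω₃}
  {ω₂,ω₄}  = complement {ω₁,ω₃,ω₅}
  {ω₂,ω₅}  = complement {ω₁,ω₃,ω₄}
  {ω₁,ω₄,ω₅}  = {ω₅} ∪ {ω₁,ω₄}
  {ω₂,ω₃,ω₄}  = {ω₃,ω₄} ∪ {ω₂}
Pass 5: stable.

σ(𝒜) = { {}, {ω₁}, {ω₂}, {ω₃}, {ω₄}, {ω₅}, {ω₁,ω₂}, {ω₁,ω₃}, {ω₁,ω₄}, {ω₁,ω₅}, {ω₂,ω₃}, {ω₂,ω₄}, {ω₂,ω₅}, {ω₃,ω₄}, {ω₃,ω₅}, {ω₄,ω₅}, {ω₁,ω₂,ω₃}, {ω₁,ω₂,ω₄}, {ω₁,ω₂,ω₅}, {ω₁,ω₃,ω₄}, {ω₁,ω₃,ω₅}, {ω₁,ω₄,ω₅}, {ω₂,ω₃,ω₄}, {ω₂,ω₃,ω₅}, {ω₂,ω₄,ω₅}, {ω₃,ω₄,ω₅}, {ω₁,ω₂,ω₃,ω₄}, {ω₁,ω₂,ω₃,ω₅}, {ω₁,ω₂,ω₄,ω₅}, {ω₁,ω₃,ω₄,ω₅}, {ω₂,ω₃,ω₄,ω₅}, Ω }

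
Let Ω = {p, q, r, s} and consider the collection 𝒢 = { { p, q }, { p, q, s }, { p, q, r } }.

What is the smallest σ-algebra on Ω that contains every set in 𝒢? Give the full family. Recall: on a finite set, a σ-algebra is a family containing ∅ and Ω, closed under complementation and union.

σ(𝒢) (8 sets): { ∅, { r }, { s }, { p, q }, { r, s }, { p, q, r }, { p, q, s }, Ω }

Working:
Initial family (5 sets): { ∅, { p, q }, { p, q, r }, { p, q, s }, Ω }.
Pass 1: 3 new —
  { r }  = { p, q, s }ᶜ
  { s }  = { p, q, r }ᶜ
  { r, s }  = { p, q }ᶜ
  — 8 sets.
Pass 2: no new sets; the family is a σ-algebra.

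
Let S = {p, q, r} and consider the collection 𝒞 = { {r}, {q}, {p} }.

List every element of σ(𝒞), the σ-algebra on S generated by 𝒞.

Seed the family with 𝒞 together with ∅ and S: { ∅, {p}, {q}, {r}, S }.
Round 1 adds 3:
  {p, q}  = ᶜ of {r}
  {p, r}  = ᶜ of {q}
  {q, r}  = ᶜ of {p}
  |family| = 8
After Round 2 the family is unchanged; done.

|σ(𝒞)| = 8.  σ(𝒞) = { ∅, {p}, {q}, {r}, {p, q}, {p, r}, {q, r}, S }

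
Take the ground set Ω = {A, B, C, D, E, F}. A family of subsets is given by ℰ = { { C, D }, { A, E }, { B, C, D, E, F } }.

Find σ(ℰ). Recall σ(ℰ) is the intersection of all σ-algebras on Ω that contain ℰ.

σ(ℰ) (16 sets): { {  }, { A }, { E }, { A, E }, { B, F }, { C, D }, { A, B, F }, { A, C, D }, { B, E, F }, { C, D, E }, { A, B, E, F }, { A, C, D, E }, { B, C, D, F }, { A, B, C, D, F }, { B, C, D, E, F }, Ω }

Trace:
Start: ℰ ∪ {∅, Ω} = { {  }, { A, E }, { C, D }, { B, C, D, E, F }, Ω }.
Step 1 (4 new):
  { A }  = Ω∖{ B, C, D, E, F }
  { A, B, E, F }  = Ω∖{ C, D }
  { A, C, D, E }  = { C, D } ∪ { A, E }
  { B, C, D, F }  = Ω∖{ A, E }
Step 2. New:
  { B, F }  = Ω∖{ A, C, D, E }
  { A, C, D }  = { C, D } ∪ { A }
  { A, B, C, D, F }  = { B, C, D, F } ∪ { A }
Step 3 adds 3:
  { E }  = Ω∖{ A, B, C, D, F }
  { A, B, F }  = { B, F } ∪ { A }
  { B, E, F }  = Ω∖{ A, C, D }
Step 4: +1 →
  { C, D, E }  = Ω∖{ A, B, F }
Step 5: closed — nothing new.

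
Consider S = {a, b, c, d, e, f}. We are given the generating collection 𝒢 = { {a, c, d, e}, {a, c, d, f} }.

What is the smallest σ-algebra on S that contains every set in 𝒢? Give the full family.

σ(𝒢) (16 sets): { ∅, {b}, {e}, {f}, {b, e}, {b, f}, {e, f}, {a, c, d}, {b, e, f}, {a, b, c, d}, {a, c, d, e}, {a, c, d, f}, {a, b, c, d, e}, {a, b, c, d, f}, {a, c, d, e, f}, S }

Working:
Take S₀ = 𝒢 ∪ {∅, S} = { ∅, {a, c, d, e}, {a, c, d, f}, S }.
Step 1: 3 new —
  {b, e}  = ᶜ of {a, c, d, f}
  {b, f}  = ᶜ of {a, c, d, e}
  {a, c, d, e, f}  = {a, c, d, e} ∪ {a, c, d, f}
Step 2: +4 →
  {b}  = ᶜ of {a, c, d, e, f}
  {b, e, f}  = {b, e} ∪ {b, f}
  {a, b, c, d, e}  = {b, e} ∪ {a, c, d, e}
  {a, b, c, d, f}  = {a, c, d, f} ∪ {b, f}
Step 3 adds 3:
  {e}  = ᶜ of {a, b, c, d, f}
  {f}  = ᶜ of {a, b, c, d, e}
  {a, c, d}  = ᶜ of {b, e, f}
Step 4: 2 new —
  {e, f}  = {e} ∪ {f}
  {a, b, c, d}  = {a, c, d} ∪ {b}
Step 5: already closed under ᶜ and ∪.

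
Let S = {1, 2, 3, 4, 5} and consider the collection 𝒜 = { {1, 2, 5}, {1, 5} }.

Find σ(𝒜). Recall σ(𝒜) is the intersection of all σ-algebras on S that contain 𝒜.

Answer: σ(𝒜) = { {}, {2}, {1, 5}, {3, 4}, {1, 2, 5}, {2, 3, 4}, {1, 3, 4, 5}, S }

Derivation:
Seed the family with 𝒜 together with ∅ and S: { {}, {1, 5}, {1, 2, 5}, S }.
Iteration 1 adds 2:
  {3, 4}  = ᶜ of {1, 2, 5}
  {2, 3, 4}  = ᶜ of {1, 5}
  (now 6)
Iteration 2 adds 1:
  {1, 3, 4, 5}  = {3, 4} ∪ {1, 5}
  (now 7)
Iteration 3. New:
  {2}  = ᶜ of {1, 3, 4, 5}
  (now 8)
Iteration 4 adds nothing — fixpoint reached.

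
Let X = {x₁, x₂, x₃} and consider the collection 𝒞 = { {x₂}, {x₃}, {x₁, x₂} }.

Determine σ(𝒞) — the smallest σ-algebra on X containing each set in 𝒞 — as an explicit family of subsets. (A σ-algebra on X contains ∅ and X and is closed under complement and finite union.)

Seed the family with 𝒞 together with ∅ and X: { ∅, {x₂}, {x₃}, {x₁, x₂}, X }.
Pass 1. New:
  {x₁, x₃}  = X∖{x₂}
  {x₂, x₃}  = {x₃} ∪ {x₂}
  [7 total]
Pass 2 (1 new):
  {x₁}  = X∖{x₂, x₃}
  [8 total]
Pass 3 adds nothing — fixpoint reached.

|σ(𝒞)| = 8.  σ(𝒞) = { ∅, {x₁}, {x₂}, {x₃}, {x₁, x₂}, {x₁, x₃}, {x₂, x₃}, X }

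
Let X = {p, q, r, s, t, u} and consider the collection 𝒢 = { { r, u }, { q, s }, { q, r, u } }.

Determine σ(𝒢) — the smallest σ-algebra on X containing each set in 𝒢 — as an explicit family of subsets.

Take S₀ = 𝒢 ∪ {∅, X} = { {}, { q, s }, { r, u }, { q, r, u }, X }.
Step 1 adds 4:
  { p, s, t }  = { q, r, u }ᶜ
  { p, q, s, t }  = { r, u }ᶜ
  { p, r, t, u }  = { q, s }ᶜ
  { q, r, s, u }  = { r, u } ∪ { q, s }
  |family| = 9
Step 2: +3 →
  { p, t }  = { q, r, s, u }ᶜ
  { p, q, r, t, u }  = { p, r, t, u } ∪ { q, r, u }
  { p, r, s, t, u }  = { p, s, t } ∪ { p, r, t, u }
  |family| = 12
Step 3: 2 new —
  { q }  = { p, r, s, t, u }ᶜ
  { s }  = { p, q, r, t, u }ᶜ
  |family| = 14
Step 4. New:
  { p, q, t }  = { p, t } ∪ { q }
  { r, s, u }  = { r, u } ∪ { s }
  |family| = 16
Step 5 adds nothing — fixpoint reached.

σ(𝒢) = { {}, { q }, { s }, { p, t }, { q, s }, { r, u }, { p, q, t }, { p, s, t }, { q, r, u }, { r, s, u }, { p, q, s, t }, { p, r, t, u }, { q, r, s, u }, { p, q, r, t, u }, { p, r, s, t, u }, X }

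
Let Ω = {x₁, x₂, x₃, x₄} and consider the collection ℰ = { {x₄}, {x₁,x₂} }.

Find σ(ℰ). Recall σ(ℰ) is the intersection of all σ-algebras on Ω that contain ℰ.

Begin from { {}, {x₄}, {x₁,x₂}, Ω } (that is, ℰ plus ∅ and Ω).
Iteration 1: 3 new —
  {x₃,x₄}  = complement {x₁,x₂}
  {x₁,x₂,x₃}  = complement {x₄}
  {x₁,x₂,x₄}  = {x₁,x₂} ∪ {x₄}
  (now 7)
Iteration 2. New:
  {x₃}  = complement {x₁,x₂,x₄}
  (now 8)
Iteration 3: closed — nothing new.

|σ(ℰ)| = 8.  σ(ℰ) = { {}, {x₃}, {x₄}, {x₁,x₂}, {x₃,x₄}, {x₁,x₂,x₃}, {x₁,x₂,x₄}, Ω }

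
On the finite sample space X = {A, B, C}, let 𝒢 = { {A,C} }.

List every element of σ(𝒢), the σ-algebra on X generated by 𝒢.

Start: 𝒢 ∪ {∅, X} = { ∅, {A,C}, X }.
Pass 1. New:
  {B}  = complement {A,C}
  — 4 sets.
After Pass 2 the family is unchanged; done.

σ(𝒢) = { ∅, {B}, {A,C}, X }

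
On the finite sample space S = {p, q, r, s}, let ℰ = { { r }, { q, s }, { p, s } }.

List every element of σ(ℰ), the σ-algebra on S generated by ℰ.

Initial family (5 sets): { {}, { r }, { p, s }, { q, s }, S }.
Round 1: +5 →
  { p, r }  = S∖{ q, s }
  { q, r }  = S∖{ p, s }
  { p, q, s }  = S∖{ r }
  { p, r, s }  = { r } ∪ { p, s }
  { q, r, s }  = { r } ∪ { q, s }
  |family| = 10
Round 2 adds 3:
  { p }  = S∖{ q, r, s }
  { q }  = S∖{ p, r, s }
  { p, q, r }  = { q, r } ∪ { p, r }
  |family| = 13
Round 3: 2 new —
  { s }  = S∖{ p, q, r }
  { p, q }  = { q } ∪ { p }
  |family| = 15
Round 4 adds 1:
  { r, s }  = S∖{ p, q }
  |family| = 16
After Round 5 the family is unchanged; done.

Hence σ(ℰ) has 16 members: { {}, { p }, { q }, { r }, { s }, { p, q }, { p, r }, { p, s }, { q, r }, { q, s }, { r, s }, { p, q, r }, { p, q, s }, { p, r, s }, { q, r, s }, S }.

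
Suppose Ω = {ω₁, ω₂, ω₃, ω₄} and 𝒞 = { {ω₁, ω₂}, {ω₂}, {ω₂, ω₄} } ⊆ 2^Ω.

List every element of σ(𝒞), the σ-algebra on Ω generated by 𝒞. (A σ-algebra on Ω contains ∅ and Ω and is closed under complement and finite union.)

Start: 𝒞 ∪ {∅, Ω} = { {}, {ω₂}, {ω₁, ω₂}, {ω₂, ω₄}, Ω }.
Round 1 (4 new):
  {ω₁, ω₃}  = complement {ω₂, ω₄}
  {ω₃, ω₄}  = complement {ω₁, ω₂}
  {ω₁, ω₂, ω₄}  = {ω₁, ω₂} ∪ {ω₂, ω₄}
  {ω₁, ω₃, ω₄}  = complement {ω₂}
  (now 9)
Round 2 adds 3:
  {ω₃}  = complement {ω₁, ω₂, ω₄}
  {ω₁, ω₂, ω₃}  = {ω₁, ω₂} ∪ {ω₁, ω₃}
  {ω₂, ω₃, ω₄}  = {ω₃, ω₄} ∪ {ω₂}
  (now 12)
Round 3: 3 new —
  {ω₁}  = complement {ω₂, ω₃, ω₄}
  {ω₄}  = complement {ω₁, ω₂, ω₃}
  {ω₂, ω₃}  = {ω₃} ∪ {ω₂}
  (now 15)
Round 4: +1 →
  {ω₁, ω₄}  = complement {ω₂, ω₃}
  (now 16)
Round 5: stable.

Therefore σ(𝒞) = { {}, {ω₁}, {ω₂}, {ω₃}, {ω₄}, {ω₁, ω₂}, {ω₁, ω₃}, {ω₁, ω₄}, {ω₂, ω₃}, {ω₂, ω₄}, {ω₃, ω₄}, {ω₁, ω₂, ω₃}, {ω₁, ω₂, ω₄}, {ω₁, ω₃, ω₄}, {ω₂, ω₃, ω₄}, Ω } (|σ(𝒞)| = 16).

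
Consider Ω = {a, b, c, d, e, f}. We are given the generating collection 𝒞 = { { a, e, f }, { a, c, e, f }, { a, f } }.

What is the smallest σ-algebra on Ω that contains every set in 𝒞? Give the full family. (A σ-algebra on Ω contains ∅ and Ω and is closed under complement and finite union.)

Start: 𝒞 ∪ {∅, Ω} = { {}, { a, f }, { a, e, f }, { a, c, e, f }, Ω }.
Step 1: +3 →
  { b, d }  = { a, c, e, f }ᶜ
  { b, c, d }  = { a, e, f }ᶜ
  { b, c, d, e }  = { a, f }ᶜ
Step 2 adds 3:
  { a, b, d, f }  = { b, d } ∪ { a, f }
  { a, b, c, d, f }  = { b, c, d } ∪ { a, f }
  { a, b, d, e, f }  = { b, d } ∪ { a, e, f }
Step 3. New:
  { c }  = { a, b, d, e, f }ᶜ
  { e }  = { a, b, c, d, f }ᶜ
  { c, e }  = { a, b, d, f }ᶜ
Step 4: 2 new —
  { a, c, f }  = { c } ∪ { a, f }
  { b, d, e }  = { b, d } ∪ { e }
Step 5: no new sets; the family is a σ-algebra.

Hence σ(𝒞) has 16 members: { {}, { c }, { e }, { a, f }, { b, d }, { c, e }, { a, c, f }, { a, e, f }, { b, c, d }, { b, d, e }, { a, b, d, f }, { a, c, e, f }, { b, c, d, e }, { a, b, c, d, f }, { a, b, d, e, f }, Ω }.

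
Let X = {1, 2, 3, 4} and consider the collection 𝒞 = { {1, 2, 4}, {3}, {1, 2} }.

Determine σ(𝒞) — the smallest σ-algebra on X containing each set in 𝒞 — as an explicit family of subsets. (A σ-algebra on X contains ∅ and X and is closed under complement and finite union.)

Answer: σ(𝒞) = { {}, {3}, {4}, {1, 2}, {3, 4}, {1, 2, 3}, {1, 2, 4}, X }

Trace:
Seed the family with 𝒞 together with ∅ and X: { {}, {3}, {1, 2}, {1, 2, 4}, X }.
Round 1 adds 2:
  {3, 4}  = complement {1, 2}
  {1, 2, 3}  = {3} ∪ {1, 2}
  |family| = 7
Round 2 adds 1:
  {4}  = complement {1, 2, 3}
  |family| = 8
After Round 3 the family is unchanged; done.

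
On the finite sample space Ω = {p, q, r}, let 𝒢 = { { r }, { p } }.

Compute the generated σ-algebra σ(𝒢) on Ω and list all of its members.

σ(𝒢) (8 sets): { ∅, { p }, { q }, { r }, { p, q }, { p, r }, { q, r }, Ω }

Derivation:
Initial family (4 sets): { ∅, { p }, { r }, Ω }.
Step 1: +3 →
  { p, q }  = Ω∖{ r }
  { p, r }  = { r } ∪ { p }
  { q, r }  = Ω∖{ p }
  — 7 sets.
Step 2: 1 new —
  { q }  = Ω∖{ p, r }
  — 8 sets.
Step 3 adds nothing — fixpoint reached.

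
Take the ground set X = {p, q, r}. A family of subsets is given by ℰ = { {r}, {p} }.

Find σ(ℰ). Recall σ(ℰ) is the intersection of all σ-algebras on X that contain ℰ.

|σ(ℰ)| = 8.  σ(ℰ) = { {}, {p}, {q}, {r}, {p,q}, {p,r}, {q,r}, X }

Check:
Initial family (4 sets): { {}, {p}, {r}, X }.
Pass 1: 3 new —
  {p,q}  = X∖{r}
  {p,r}  = {r} ∪ {p}
  {q,r}  = X∖{p}
  |family| = 7
Pass 2: +1 →
  {q}  = X∖{p,r}
  |family| = 8
Pass 3 adds nothing — fixpoint reached.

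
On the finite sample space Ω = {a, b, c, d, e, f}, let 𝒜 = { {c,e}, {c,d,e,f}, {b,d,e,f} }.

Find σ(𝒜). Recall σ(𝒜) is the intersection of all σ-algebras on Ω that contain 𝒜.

|σ(𝒜)| = 32.  σ(𝒜) = { ∅, {a}, {b}, {c}, {e}, {a,b}, {a,c}, {a,e}, {b,c}, {b,e}, {c,e}, {d,f}, {a,b,c}, {a,b,e}, {a,c,e}, {a,d,f}, {b,c,e}, {b,d,f}, {c,d,f}, {d,e,f}, {a,b,c,e}, {a,b,d,f}, {a,c,d,f}, {a,d,e,f}, {b,c,d,f}, {b,d,e,f}, {c,d,e,f}, {a,b,c,d,f}, {a,b,d,e,f}, {a,c,d,e,f}, {b,c,d,e,f}, Ω }

Derivation:
Start: 𝒜 ∪ {∅, Ω} = { ∅, {c,e}, {b,d,e,f}, {c,d,e,f}, Ω }.
Round 1. New:
  {a,b}  = {c,d,e,f}ᶜ
  {a,c}  = {b,d,e,f}ᶜ
  {a,b,d,f}  = {c,e}ᶜ
  {b,c,d,e,f}  = {b,d,e,f} ∪ {c,d,e,f}
  [9 total]
Round 2. New:
  {a}  = {b,c,d,e,f}ᶜ
  {a,b,c}  = {a,b} ∪ {a,c}
  {a,c,e}  = {a,c} ∪ {c,e}
  {a,b,c,e}  = {a,b} ∪ {c,e}
  {a,b,c,d,f}  = {a,b,d,f} ∪ {a,c}
  {a,b,d,e,f}  = {a,b,d,f} ∪ {b,d,e,f}
  {a,c,d,e,f}  = {c,d,e,f} ∪ {a,c}
  [16 total]
Round 3. New:
  {b}  = {a,c,d,e,f}ᶜ
  {c}  = {a,b,d,e,f}ᶜ
  {e}  = {a,b,c,d,f}ᶜ
  {d,f}  = {a,b,c,e}ᶜ
  {b,d,f}  = {a,c,e}ᶜ
  {d,e,f}  = {a,b,c}ᶜ
  [22 total]
Round 4: +10 →
  {a,e}  = {e} ∪ {a}
  {b,c}  = {b} ∪ {c}
  {b,e}  = {b} ∪ {e}
  {a,b,e}  = {a,b} ∪ {e}
  {a,d,f}  = {d,f} ∪ {a}
  {b,c,e}  = {b} ∪ {c,e}
  {c,d,f}  = {c} ∪ {d,f}
  {a,c,d,f}  = {a,c} ∪ {d,f}
  {a,d,e,f}  = {d,e,f} ∪ {a}
  {b,c,d,f}  = {b,d,f} ∪ {c}
  [32 total]
Round 5 adds nothing — fixpoint reached.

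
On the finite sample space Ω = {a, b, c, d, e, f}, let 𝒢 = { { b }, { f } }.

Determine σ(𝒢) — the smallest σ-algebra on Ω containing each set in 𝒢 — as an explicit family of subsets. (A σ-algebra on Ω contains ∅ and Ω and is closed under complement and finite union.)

|σ(𝒢)| = 8.  σ(𝒢) = { ∅, { b }, { f }, { b, f }, { a, c, d, e }, { a, b, c, d, e }, { a, c, d, e, f }, Ω }

Trace:
Initial family (4 sets): { ∅, { b }, { f }, Ω }.
Pass 1: +3 →
  { b, f }  = { b } ∪ { f }
  { a, b, c, d, e }  = Ω∖{ f }
  { a, c, d, e, f }  = Ω∖{ b }
  (now 7)
Pass 2: 1 new —
  { a, c, d, e }  = Ω∖{ b, f }
  (now 8)
Pass 3 adds nothing — fixpoint reached.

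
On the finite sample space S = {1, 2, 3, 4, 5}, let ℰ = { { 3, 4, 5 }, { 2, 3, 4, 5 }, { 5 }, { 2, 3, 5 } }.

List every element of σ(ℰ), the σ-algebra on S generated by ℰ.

σ(ℰ) = { {}, { 1 }, { 2 }, { 3 }, { 4 }, { 5 }, { 1, 2 }, { 1, 3 }, { 1, 4 }, { 1, 5 }, { 2, 3 }, { 2, 4 }, { 2, 5 }, { 3, 4 }, { 3, 5 }, { 4, 5 }, { 1, 2, 3 }, { 1, 2, 4 }, { 1, 2, 5 }, { 1, 3, 4 }, { 1, 3, 5 }, { 1, 4, 5 }, { 2, 3, 4 }, { 2, 3, 5 }, { 2, 4, 5 }, { 3, 4, 5 }, { 1, 2, 3, 4 }, { 1, 2, 3, 5 }, { 1, 2, 4, 5 }, { 1, 3, 4, 5 }, { 2, 3, 4, 5 }, S }

Working:
Initial family (6 sets): { {}, { 5 }, { 2, 3, 5 }, { 3, 4, 5 }, { 2, 3, 4, 5 }, S }.
Iteration 1. New:
  { 1 }  = complement { 2, 3, 4, 5 }
  { 1, 2 }  = complement { 3, 4, 5 }
  { 1, 4 }  = complement { 2, 3, 5 }
  { 1, 2, 3, 4 }  = complement { 5 }
Iteration 2 adds 6:
  { 1, 5 }  = { 5 } ∪ { 1 }
  { 1, 2, 4 }  = { 1, 2 } ∪ { 1, 4 }
  { 1, 2, 5 }  = { 1, 2 } ∪ { 5 }
  { 1, 4, 5 }  = { 5 } ∪ { 1, 4 }
  { 1, 2, 3, 5 }  = { 1, 2 } ∪ { 2, 3, 5 }
  { 1, 3, 4, 5 }  = { 3, 4, 5 } ∪ { 1, 4 }
Iteration 3 adds 7:
  { 2 }  = complement { 1, 3, 4, 5 }
  { 4 }  = complement { 1, 2, 3, 5 }
  { 2, 3 }  = complement { 1, 4, 5 }
  { 3, 4 }  = complement { 1, 2, 5 }
  { 3, 5 }  = complement { 1, 2, 4 }
  { 2, 3, 4 }  = complement { 1, 5 }
  { 1, 2, 4, 5 }  = { 1, 4, 5 } ∪ { 1, 2, 5 }
Iteration 4. New:
  { 3 }  = complement { 1, 2, 4, 5 }
  { 2, 4 }  = { 2 } ∪ { 4 }
  { 2, 5 }  = { 2 } ∪ { 5 }
  { 4, 5 }  = { 5 } ∪ { 4 }
  { 1, 2, 3 }  = { 1, 2 } ∪ { 2, 3 }
  { 1, 3, 4 }  = { 3, 4 } ∪ { 1, 4 }
  { 1, 3, 5 }  = { 1, 5 } ∪ { 3, 5 }
Iteration 5: 2 new —
  { 1, 3 }  = { 3 } ∪ { 1 }
  { 2, 4, 5 }  = { 2, 5 } ∪ { 4, 5 }
Iteration 6: stable.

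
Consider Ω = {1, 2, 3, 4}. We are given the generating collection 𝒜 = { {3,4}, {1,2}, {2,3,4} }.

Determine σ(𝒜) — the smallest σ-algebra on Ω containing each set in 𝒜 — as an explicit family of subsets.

Initial family (5 sets): { ∅, {1,2}, {3,4}, {2,3,4}, Ω }.
Pass 1 (1 new):
  {1}  = Ω∖{2,3,4}
  (now 6)
Pass 2. New:
  {1,3,4}  = {3,4} ∪ {1}
  (now 7)
Pass 3 adds 1:
  {2}  = Ω∖{1,3,4}
  (now 8)
After Pass 4 the family is unchanged; done.

|σ(𝒜)| = 8.  σ(𝒜) = { ∅, {1}, {2}, {1,2}, {3,4}, {1,3,4}, {2,3,4}, Ω }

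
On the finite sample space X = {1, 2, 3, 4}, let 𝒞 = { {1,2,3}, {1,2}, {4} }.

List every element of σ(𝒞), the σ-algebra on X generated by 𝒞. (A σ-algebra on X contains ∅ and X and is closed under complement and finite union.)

Start: 𝒞 ∪ {∅, X} = { ∅, {4}, {1,2}, {1,2,3}, X }.
Iteration 1: 2 new —
  {3,4}  = {1,2}ᶜ
  {1,2,4}  = {1,2} ∪ {4}
  [7 total]
Iteration 2 (1 new):
  {3}  = {1,2,4}ᶜ
  [8 total]
Iteration 3 adds nothing — fixpoint reached.

Therefore σ(𝒞) = { ∅, {3}, {4}, {1,2}, {3,4}, {1,2,3}, {1,2,4}, X } (|σ(𝒞)| = 8).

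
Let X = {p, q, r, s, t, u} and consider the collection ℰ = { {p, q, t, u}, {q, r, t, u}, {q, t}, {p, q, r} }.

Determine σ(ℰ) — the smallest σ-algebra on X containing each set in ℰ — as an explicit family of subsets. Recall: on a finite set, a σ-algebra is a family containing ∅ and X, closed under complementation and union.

Begin from { {}, {q, t}, {p, q, r}, {p, q, t, u}, {q, r, t, u}, X } (that is, ℰ plus ∅ and X).
Pass 1 adds 6:
  {p, s}  = complement {q, r, t, u}
  {r, s}  = complement {p, q, t, u}
  {s, t, u}  = complement {p, q, r}
  {p, q, r, t}  = {q, t} ∪ {p, q, r}
  {p, r, s, u}  = complement {q, t}
  {p, q, r, t, u}  = {p, q, r} ∪ {q, r, t, u}
  [12 total]
Pass 2 adds 14:
  {s}  = complement {p, q, r, t, u}
  {s, u}  = complement {p, q, r, t}
  {p, r, s}  = {r, s} ∪ {p, s}
  {p, q, r, s}  = {r, s} ∪ {p, q, r}
  {p, q, s, t}  = {q, t} ∪ {p, s}
  {p, s, t, u}  = {p, s} ∪ {s, t, u}
  {q, r, s, t}  = {q, t} ∪ {r, s}
  {q, s, t, u}  = {q, t} ∪ {s, t, u}
  {r, s, t, u}  = {r, s} ∪ {s, t, u}
  {p, q, r, s, t}  = {r, s} ∪ {p, q, r, t}
  {p, q, r, s, u}  = {p, q, r} ∪ {p, r, s, u}
  {p, q, s, t, u}  = {p, s} ∪ {p, q, t, u}
  {p, r, s, t, u}  = {p, r, s, u} ∪ {s, t, u}
  {q, r, s, t, u}  = {r, s} ∪ {q, r, t, u}
  [26 total]
Pass 3 (15 new):
  {p}  = complement {q, r, s, t, u}
  {q}  = complement {p, r, s, t, u}
  {r}  = complement {p, q, s, t, u}
  {t}  = complement {p, q, r, s, u}
  {u}  = complement {p, q, r, s, t}
  {p, q}  = complement {r, s, t, u}
  {p, r}  = complement {q, s, t, u}
  {p, u}  = complement {q, r, s, t}
  {q, r}  = complement {p, s, t, u}
  {r, u}  = complement {p, q, s, t}
  {t, u}  = complement {p, q, r, s}
  {p, s, u}  = {p, s} ∪ {s, u}
  {q, s, t}  = {q, t} ∪ {s}
  {q, t, u}  = complement {p, r, s}
  {r, s, u}  = {r, s} ∪ {s, u}
  [41 total]
Pass 4. New:
  {p, t}  = {p} ∪ {t}
  {q, s}  = {q} ∪ {s}
  {q, u}  = {q} ∪ {u}
  {r, t}  = {r} ∪ {t}
  {s, t}  = {s} ∪ {t}
  {p, q, s}  = {q} ∪ {p, s}
  {p, q, t}  = complement {r, s, u}
  {p, q, u}  = {p, u} ∪ {q}
  {p, r, t}  = {p, r} ∪ {t}
  {p, r, u}  = complement {q, s, t}
  {p, s, t}  = {p, s} ∪ {t}
  {p, t, u}  = {p, u} ∪ {t, u}
  {q, r, s}  = {r, s} ∪ {q}
  {q, r, t}  = complement {p, s, u}
  {q, r, u}  = {q} ∪ {r, u}
  {q, s, u}  = {q} ∪ {s, u}
  {r, s, t}  = {r, s} ∪ {t}
  {r, t, u}  = {r} ∪ {t, u}
  {p, q, r, u}  = {p, u} ∪ {p, q, r}
  {p, q, s, u}  = {q} ∪ {p, s, u}
  {p, r, s, t}  = {p, r, s} ∪ {t}
  {p, r, t, u}  = {p, r} ∪ {t, u}
  {q, r, s, u}  = {q} ∪ {r, s, u}
  [64 total]
After Pass 5 the family is unchanged; done.

Therefore σ(ℰ) = { {}, {p}, {q}, {r}, {s}, {t}, {u}, {p, q}, {p, r}, {p, s}, {p, t}, {p, u}, {q, r}, {q, s}, {q, t}, {q, u}, {r, s}, {r, t}, {r, u}, {s, t}, {s, u}, {t, u}, {p, q, r}, {p, q, s}, {p, q, t}, {p, q, u}, {p, r, s}, {p, r, t}, {p, r, u}, {p, s, t}, {p, s, u}, {p, t, u}, {q, r, s}, {q, r, t}, {q, r, u}, {q, s, t}, {q, s, u}, {q, t, u}, {r, s, t}, {r, s, u}, {r, t, u}, {s, t, u}, {p, q, r, s}, {p, q, r, t}, {p, q, r, u}, {p, q, s, t}, {p, q, s, u}, {p, q, t, u}, {p, r, s, t}, {p, r, s, u}, {p, r, t, u}, {p, s, t, u}, {q, r, s, t}, {q, r, s, u}, {q, r, t, u}, {q, s, t, u}, {r, s, t, u}, {p, q, r, s, t}, {p, q, r, s, u}, {p, q, r, t, u}, {p, q, s, t, u}, {p, r, s, t, u}, {q, r, s, t, u}, X } (|σ(ℰ)| = 64).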